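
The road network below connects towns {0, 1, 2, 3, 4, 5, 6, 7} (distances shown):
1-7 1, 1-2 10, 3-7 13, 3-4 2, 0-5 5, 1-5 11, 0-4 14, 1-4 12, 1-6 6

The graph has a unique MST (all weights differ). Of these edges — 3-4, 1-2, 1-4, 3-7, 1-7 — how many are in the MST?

Sort edges by weight, then run Kruskal:
1-7 (1): add — endpoints in different components.
3-4 (2): add — endpoints in different components.
0-5 (5): add — endpoints in different components.
1-6 (6): add — endpoints in different components.
1-2 (10): add — endpoints in different components.
1-5 (11): add — endpoints in different components.
1-4 (12): add — endpoints in different components.
MST edge set: {1-7, 3-4, 0-5, 1-6, 1-2, 1-5, 1-4}.
Of the listed edges, {3-4, 1-2, 1-4, 1-7} are in the MST → 4.

4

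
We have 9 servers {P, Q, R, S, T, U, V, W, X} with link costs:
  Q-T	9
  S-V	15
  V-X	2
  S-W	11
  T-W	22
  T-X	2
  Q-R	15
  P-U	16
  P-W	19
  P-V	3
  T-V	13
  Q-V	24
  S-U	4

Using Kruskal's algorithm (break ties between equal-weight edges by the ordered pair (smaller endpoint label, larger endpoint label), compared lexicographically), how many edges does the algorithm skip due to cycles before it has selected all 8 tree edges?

1

Kruskal: consider edges lightest-first.
T-X (2): add — endpoints in different components.
V-X (2): add — endpoints in different components.
P-V (3): add — endpoints in different components.
S-U (4): add — endpoints in different components.
Q-T (9): add — endpoints in different components.
S-W (11): add — endpoints in different components.
T-V (13): skip — V and T already connected.
Q-R (15): add — endpoints in different components.
S-V (15): add — endpoints in different components.
Edges rejected before the tree was complete: 1.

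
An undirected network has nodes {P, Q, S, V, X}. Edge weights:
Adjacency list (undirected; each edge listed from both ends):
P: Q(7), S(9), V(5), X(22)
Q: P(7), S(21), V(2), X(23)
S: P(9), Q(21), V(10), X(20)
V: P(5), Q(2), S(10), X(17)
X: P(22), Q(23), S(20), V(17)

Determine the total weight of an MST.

Grow the tree from X using Prim:
Step 1: frontier [V X 17, S X 20, P X 22, Q X 23] → take V X (17); add V.
Step 2: frontier [Q V 2, P V 5, S V 10, S X 20, P X 22, Q X 23] → take Q V (2); add Q.
Step 3: frontier [P Q 7, Q S 21, P V 5, S V 10, S X 20, P X 22] → take P V (5); add P.
Step 4: frontier [P S 9, Q S 21, S V 10, S X 20] → take P S (9); add S.
MST edges: V X, Q V, P V, P S; total weight 17+2+5+9 = 33.

33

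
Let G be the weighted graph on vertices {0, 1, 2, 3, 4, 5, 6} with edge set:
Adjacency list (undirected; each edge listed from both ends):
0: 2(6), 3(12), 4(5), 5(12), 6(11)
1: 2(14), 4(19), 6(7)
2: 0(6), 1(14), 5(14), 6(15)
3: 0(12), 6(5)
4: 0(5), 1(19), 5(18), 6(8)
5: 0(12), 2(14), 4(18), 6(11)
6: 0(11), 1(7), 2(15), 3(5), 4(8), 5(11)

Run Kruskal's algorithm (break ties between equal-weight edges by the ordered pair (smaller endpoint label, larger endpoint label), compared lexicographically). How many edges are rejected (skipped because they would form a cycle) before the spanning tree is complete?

Kruskal's algorithm — process edges by increasing weight (ties by edge label):
0 4 (5): add — endpoints in different components.
3 6 (5): add — endpoints in different components.
0 2 (6): add — endpoints in different components.
1 6 (7): add — endpoints in different components.
4 6 (8): add — endpoints in different components.
0 6 (11): skip — 0 and 6 already connected.
5 6 (11): add — endpoints in different components.
Edges rejected before the tree was complete: 1.

1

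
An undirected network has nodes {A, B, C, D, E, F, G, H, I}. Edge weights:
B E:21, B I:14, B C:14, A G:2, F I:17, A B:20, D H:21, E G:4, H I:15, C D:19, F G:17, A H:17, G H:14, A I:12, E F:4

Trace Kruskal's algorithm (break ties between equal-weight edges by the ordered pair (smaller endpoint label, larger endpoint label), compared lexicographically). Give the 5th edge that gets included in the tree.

B-C

Kruskal's algorithm — process edges by increasing weight (ties by edge label):
A G (2): add — endpoints in different components.
E F (4): add — endpoints in different components.
E G (4): add — endpoints in different components.
A I (12): add — endpoints in different components.
B C (14): add — endpoints in different components.
B I (14): add — endpoints in different components.
G H (14): add — endpoints in different components.
H I (15): skip — H and I already connected.
A H (17): skip — A and H already connected.
F G (17): skip — F and G already connected.
F I (17): skip — F and I already connected.
C D (19): add — endpoints in different components.
The 5th edge added is B C.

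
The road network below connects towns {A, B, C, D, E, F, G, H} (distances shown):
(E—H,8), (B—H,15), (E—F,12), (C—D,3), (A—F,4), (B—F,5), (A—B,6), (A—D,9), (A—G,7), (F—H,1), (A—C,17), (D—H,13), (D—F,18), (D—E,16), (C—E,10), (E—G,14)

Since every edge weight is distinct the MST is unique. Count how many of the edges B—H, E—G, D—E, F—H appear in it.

1

Kruskal's algorithm — process edges by increasing weight (ties by edge label):
F—H (1): add — endpoints in different components.
C—D (3): add — endpoints in different components.
A—F (4): add — endpoints in different components.
B—F (5): add — endpoints in different components.
A—B (6): skip — A and B already connected.
A—G (7): add — endpoints in different components.
E—H (8): add — endpoints in different components.
A—D (9): add — endpoints in different components.
MST edge set: {F—H, C—D, A—F, B—F, A—G, E—H, A—D}.
Of the listed edges, {F—H} are in the MST → 1.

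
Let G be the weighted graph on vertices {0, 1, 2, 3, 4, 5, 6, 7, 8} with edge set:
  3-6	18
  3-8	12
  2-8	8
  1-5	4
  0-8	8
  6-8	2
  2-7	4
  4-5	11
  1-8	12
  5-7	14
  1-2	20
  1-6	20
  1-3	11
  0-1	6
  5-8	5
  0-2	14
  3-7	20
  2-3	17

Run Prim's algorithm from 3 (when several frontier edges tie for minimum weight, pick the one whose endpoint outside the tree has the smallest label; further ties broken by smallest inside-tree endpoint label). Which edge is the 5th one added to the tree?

Prim's algorithm from 3:
Step 1: cheapest edge leaving the tree is 1-3 (11); add 1.
Step 2: cheapest edge leaving the tree is 1-5 (4); add 5.
Step 3: cheapest edge leaving the tree is 5-8 (5); add 8.
Step 4: cheapest edge leaving the tree is 6-8 (2); add 6.
Step 5: cheapest edge leaving the tree is 0-1 (6); add 0.
Step 6: cheapest edge leaving the tree is 2-8 (8); add 2.
Step 7: cheapest edge leaving the tree is 2-7 (4); add 7.
Step 8: cheapest edge leaving the tree is 4-5 (11); add 4.
The 5th edge added is 0-1.

0-1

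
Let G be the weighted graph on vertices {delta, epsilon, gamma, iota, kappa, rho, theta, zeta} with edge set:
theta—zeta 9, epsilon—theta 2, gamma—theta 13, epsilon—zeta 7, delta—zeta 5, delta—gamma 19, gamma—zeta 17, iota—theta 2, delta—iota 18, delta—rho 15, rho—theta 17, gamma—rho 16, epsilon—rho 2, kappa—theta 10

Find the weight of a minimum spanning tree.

41

Prim's algorithm from kappa:
Step 1: frontier [kappa—theta 10] → take kappa—theta (10); add theta.
Step 2: frontier [epsilon—theta 2, iota—theta 2, theta—zeta 9, gamma—theta 13, rho—theta 17] → take epsilon—theta (2); add epsilon.
Step 3: frontier [epsilon—rho 2, epsilon—zeta 7, iota—theta 2, theta—zeta 9, gamma—theta 13, rho—theta 17] → take iota—theta (2); add iota.
Step 4: frontier [epsilon—rho 2, epsilon—zeta 7, delta—iota 18, theta—zeta 9, gamma—theta 13, rho—theta 17] → take epsilon—rho (2); add rho.
Step 5: frontier [epsilon—zeta 7, delta—iota 18, delta—rho 15, gamma—rho 16, theta—zeta 9, gamma—theta 13] → take epsilon—zeta (7); add zeta.
Step 6: frontier [delta—iota 18, delta—rho 15, gamma—rho 16, gamma—theta 13, delta—zeta 5, gamma—zeta 17] → take delta—zeta (5); add delta.
Step 7: frontier [delta—gamma 19, gamma—rho 16, gamma—theta 13, gamma—zeta 17] → take gamma—theta (13); add gamma.
MST edges: kappa—theta, epsilon—theta, iota—theta, epsilon—rho, epsilon—zeta, delta—zeta, gamma—theta; total weight 10+2+2+2+7+5+13 = 41.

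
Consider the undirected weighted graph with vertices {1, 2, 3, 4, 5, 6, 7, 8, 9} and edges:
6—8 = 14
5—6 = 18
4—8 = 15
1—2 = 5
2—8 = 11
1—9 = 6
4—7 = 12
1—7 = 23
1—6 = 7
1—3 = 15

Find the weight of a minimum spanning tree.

89

Kruskal's algorithm — process edges by increasing weight (ties by edge label):
1—2 (5): add — endpoints in different components.
1—9 (6): add — endpoints in different components.
1—6 (7): add — endpoints in different components.
2—8 (11): add — endpoints in different components.
4—7 (12): add — endpoints in different components.
6—8 (14): skip — 6 and 8 already connected.
1—3 (15): add — endpoints in different components.
4—8 (15): add — endpoints in different components.
5—6 (18): add — endpoints in different components.
MST edges: 1—2, 1—9, 1—6, 2—8, 4—7, 1—3, 4—8, 5—6; total weight 5+6+7+11+12+15+15+18 = 89.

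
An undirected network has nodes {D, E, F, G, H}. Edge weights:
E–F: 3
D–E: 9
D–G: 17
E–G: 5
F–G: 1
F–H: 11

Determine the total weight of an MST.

24

Prim's algorithm from F:
Step 1: frontier [F–G 1, E–F 3, F–H 11] → take F–G (1); add G.
Step 2: frontier [E–F 3, F–H 11, E–G 5, D–G 17] → take E–F (3); add E.
Step 3: frontier [D–E 9, F–H 11, D–G 17] → take D–E (9); add D.
Step 4: frontier [F–H 11] → take F–H (11); add H.
MST edges: F–G, E–F, D–E, F–H; total weight 1+3+9+11 = 24.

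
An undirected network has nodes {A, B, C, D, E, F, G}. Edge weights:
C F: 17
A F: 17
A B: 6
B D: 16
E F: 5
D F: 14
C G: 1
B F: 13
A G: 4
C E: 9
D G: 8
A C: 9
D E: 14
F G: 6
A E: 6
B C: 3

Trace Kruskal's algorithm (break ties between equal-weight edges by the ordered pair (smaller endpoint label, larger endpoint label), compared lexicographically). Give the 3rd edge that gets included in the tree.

A-G

Sort edges by weight, then run Kruskal:
C G (1): add. Components now {A} {B} {C,G} {D} {E} {F}
B C (3): add. Components now {A} {B,C,G} {D} {E} {F}
A G (4): add. Components now {A,B,C,G} {D} {E} {F}
E F (5): add. Components now {A,B,C,G} {D} {E,F}
A B (6): skip — A and B already connected.
A E (6): add. Components now {A,B,C,E,F,G} {D}
F G (6): skip — F and G already connected.
D G (8): add. Components now {A,B,C,D,E,F,G}
The 3rd edge added is A G.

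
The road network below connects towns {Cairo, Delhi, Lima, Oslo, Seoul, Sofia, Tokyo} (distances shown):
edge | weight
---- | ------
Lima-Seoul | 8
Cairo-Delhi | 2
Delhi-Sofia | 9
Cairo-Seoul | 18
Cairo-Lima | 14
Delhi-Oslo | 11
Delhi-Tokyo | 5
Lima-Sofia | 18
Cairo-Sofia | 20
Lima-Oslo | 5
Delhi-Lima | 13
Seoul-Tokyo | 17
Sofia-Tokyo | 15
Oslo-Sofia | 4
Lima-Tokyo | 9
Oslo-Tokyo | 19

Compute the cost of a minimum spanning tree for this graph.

Kruskal's algorithm — process edges by increasing weight (ties by edge label):
Cairo-Delhi (2): add. Components now {Cairo,Delhi} {Sofia} {Oslo} {Seoul} {Lima} {Tokyo}
Oslo-Sofia (4): add. Components now {Cairo,Delhi} {Oslo,Sofia} {Seoul} {Lima} {Tokyo}
Delhi-Tokyo (5): add. Components now {Cairo,Delhi,Tokyo} {Oslo,Sofia} {Seoul} {Lima}
Lima-Oslo (5): add. Components now {Cairo,Delhi,Tokyo} {Lima,Oslo,Sofia} {Seoul}
Lima-Seoul (8): add. Components now {Cairo,Delhi,Tokyo} {Lima,Oslo,Seoul,Sofia}
Delhi-Sofia (9): add. Components now {Cairo,Delhi,Lima,Oslo,Seoul,Sofia,Tokyo}
MST edges: Cairo-Delhi, Oslo-Sofia, Delhi-Tokyo, Lima-Oslo, Lima-Seoul, Delhi-Sofia; total weight 2+4+5+5+8+9 = 33.

33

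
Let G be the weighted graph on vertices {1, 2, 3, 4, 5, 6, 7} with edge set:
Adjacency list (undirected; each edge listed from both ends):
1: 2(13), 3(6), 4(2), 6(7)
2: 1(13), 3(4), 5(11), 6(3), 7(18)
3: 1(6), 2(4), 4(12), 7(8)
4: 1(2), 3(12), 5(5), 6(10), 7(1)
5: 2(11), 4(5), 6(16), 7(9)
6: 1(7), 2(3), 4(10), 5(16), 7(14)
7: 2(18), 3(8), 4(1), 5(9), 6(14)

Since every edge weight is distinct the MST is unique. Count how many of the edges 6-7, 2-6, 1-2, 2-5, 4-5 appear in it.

2

Kruskal: consider edges lightest-first.
4-7 (1): add — endpoints in different components.
1-4 (2): add — endpoints in different components.
2-6 (3): add — endpoints in different components.
2-3 (4): add — endpoints in different components.
4-5 (5): add — endpoints in different components.
1-3 (6): add — endpoints in different components.
MST edge set: {4-7, 1-4, 2-6, 2-3, 4-5, 1-3}.
Of the listed edges, {2-6, 4-5} are in the MST → 2.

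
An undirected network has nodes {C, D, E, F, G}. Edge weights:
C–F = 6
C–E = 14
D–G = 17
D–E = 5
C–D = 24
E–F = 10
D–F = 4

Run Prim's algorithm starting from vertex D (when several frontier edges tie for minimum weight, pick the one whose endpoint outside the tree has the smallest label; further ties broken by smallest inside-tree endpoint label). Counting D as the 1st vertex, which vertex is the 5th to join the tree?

Prim, starting at D.
Step 1: frontier [D–F 4, D–E 5, D–G 17, C–D 24] → take D–F (4); add F.
Step 2: frontier [D–E 5, D–G 17, C–D 24, C–F 6, E–F 10] → take D–E (5); add E.
Step 3: frontier [D–G 17, C–D 24, C–E 14, C–F 6] → take C–F (6); add C.
Step 4: frontier [D–G 17] → take D–G (17); add G.
Vertex order: D, F, E, C, G. The 5th vertex is G.

G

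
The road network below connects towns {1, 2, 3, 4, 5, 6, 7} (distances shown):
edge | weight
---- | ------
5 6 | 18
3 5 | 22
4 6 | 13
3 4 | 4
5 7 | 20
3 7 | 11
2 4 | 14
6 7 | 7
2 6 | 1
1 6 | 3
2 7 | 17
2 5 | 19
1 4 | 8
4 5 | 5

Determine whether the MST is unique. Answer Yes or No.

Kruskal: consider edges lightest-first.
2 6 (1): add. Components now {1} {2,6} {3} {4} {5} {7}
1 6 (3): add. Components now {1,2,6} {3} {4} {5} {7}
3 4 (4): add. Components now {1,2,6} {3,4} {5} {7}
4 5 (5): add. Components now {1,2,6} {3,4,5} {7}
6 7 (7): add. Components now {1,2,6,7} {3,4,5}
1 4 (8): add. Components now {1,2,3,4,5,6,7}
Every non-tree edge has weight strictly greater than the heaviest edge on the tree path between its endpoints, so the MST is unique.

Yes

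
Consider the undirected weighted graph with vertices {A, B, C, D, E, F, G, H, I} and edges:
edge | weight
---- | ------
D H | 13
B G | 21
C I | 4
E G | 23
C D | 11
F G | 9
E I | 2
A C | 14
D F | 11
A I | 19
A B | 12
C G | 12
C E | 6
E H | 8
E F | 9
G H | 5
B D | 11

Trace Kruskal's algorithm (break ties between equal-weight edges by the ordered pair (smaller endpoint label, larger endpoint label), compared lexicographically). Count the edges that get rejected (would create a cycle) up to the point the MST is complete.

3

Kruskal: consider edges lightest-first.
E I (2): add — endpoints in different components.
C I (4): add — endpoints in different components.
G H (5): add — endpoints in different components.
C E (6): skip — C and E already connected.
E H (8): add — endpoints in different components.
E F (9): add — endpoints in different components.
F G (9): skip — F and G already connected.
B D (11): add — endpoints in different components.
C D (11): add — endpoints in different components.
D F (11): skip — D and F already connected.
A B (12): add — endpoints in different components.
Edges rejected before the tree was complete: 3.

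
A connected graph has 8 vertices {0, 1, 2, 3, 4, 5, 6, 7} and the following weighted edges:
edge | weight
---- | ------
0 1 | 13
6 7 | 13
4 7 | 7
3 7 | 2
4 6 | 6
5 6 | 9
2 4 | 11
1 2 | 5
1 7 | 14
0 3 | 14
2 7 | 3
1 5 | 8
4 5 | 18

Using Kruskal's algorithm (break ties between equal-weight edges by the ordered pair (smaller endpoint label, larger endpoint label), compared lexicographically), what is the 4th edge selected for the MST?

Sort edges by weight, then run Kruskal:
3 7 (2): add — endpoints in different components.
2 7 (3): add — endpoints in different components.
1 2 (5): add — endpoints in different components.
4 6 (6): add — endpoints in different components.
4 7 (7): add — endpoints in different components.
1 5 (8): add — endpoints in different components.
5 6 (9): skip — 5 and 6 already connected.
2 4 (11): skip — 2 and 4 already connected.
0 1 (13): add — endpoints in different components.
The 4th edge added is 4 6.

4-6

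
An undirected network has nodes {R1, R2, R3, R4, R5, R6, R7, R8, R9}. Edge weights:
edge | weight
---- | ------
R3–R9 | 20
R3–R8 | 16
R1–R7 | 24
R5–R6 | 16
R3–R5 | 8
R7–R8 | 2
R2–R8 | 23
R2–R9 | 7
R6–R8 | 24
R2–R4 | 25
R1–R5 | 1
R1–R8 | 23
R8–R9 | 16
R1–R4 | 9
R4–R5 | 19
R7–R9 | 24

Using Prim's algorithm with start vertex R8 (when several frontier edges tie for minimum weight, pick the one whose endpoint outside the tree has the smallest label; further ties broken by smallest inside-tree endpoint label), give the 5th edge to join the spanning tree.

R1-R4

Prim's algorithm from R8:
Step 1: cheapest edge leaving the tree is R7–R8 (2); add R7.
Step 2: cheapest edge leaving the tree is R3–R8 (16); add R3.
Step 3: cheapest edge leaving the tree is R3–R5 (8); add R5.
Step 4: cheapest edge leaving the tree is R1–R5 (1); add R1.
Step 5: cheapest edge leaving the tree is R1–R4 (9); add R4.
Step 6: cheapest edge leaving the tree is R5–R6 (16); add R6.
Step 7: cheapest edge leaving the tree is R8–R9 (16); add R9.
Step 8: cheapest edge leaving the tree is R2–R9 (7); add R2.
The 5th edge added is R1–R4.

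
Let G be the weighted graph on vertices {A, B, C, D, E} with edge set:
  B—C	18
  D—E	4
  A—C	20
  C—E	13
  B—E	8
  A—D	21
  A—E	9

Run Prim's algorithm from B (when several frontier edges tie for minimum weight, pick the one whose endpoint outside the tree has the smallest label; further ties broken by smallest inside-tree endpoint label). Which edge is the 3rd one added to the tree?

A-E

Prim, starting at B.
Step 1: frontier [B—E 8, B—C 18] → take B—E (8); add E.
Step 2: frontier [B—C 18, D—E 4, A—E 9, C—E 13] → take D—E (4); add D.
Step 3: frontier [B—C 18, A—D 21, A—E 9, C—E 13] → take A—E (9); add A.
Step 4: frontier [A—C 20, B—C 18, C—E 13] → take C—E (13); add C.
The 3rd edge added is A—E.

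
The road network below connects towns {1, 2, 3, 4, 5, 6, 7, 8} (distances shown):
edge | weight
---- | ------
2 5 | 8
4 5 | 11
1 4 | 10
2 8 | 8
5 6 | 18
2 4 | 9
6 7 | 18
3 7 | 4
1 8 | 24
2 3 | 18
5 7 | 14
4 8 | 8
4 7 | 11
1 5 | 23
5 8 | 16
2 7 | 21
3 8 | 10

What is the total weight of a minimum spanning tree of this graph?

Prim's algorithm from 7:
Step 1: cheapest edge leaving the tree is 3 7 (4); add 3.
Step 2: cheapest edge leaving the tree is 3 8 (10); add 8.
Step 3: cheapest edge leaving the tree is 2 8 (8); add 2.
Step 4: cheapest edge leaving the tree is 4 8 (8); add 4.
Step 5: cheapest edge leaving the tree is 2 5 (8); add 5.
Step 6: cheapest edge leaving the tree is 1 4 (10); add 1.
Step 7: cheapest edge leaving the tree is 5 6 (18); add 6.
MST edges: 3 7, 3 8, 2 8, 4 8, 2 5, 1 4, 5 6; total weight 4+10+8+8+8+10+18 = 66.

66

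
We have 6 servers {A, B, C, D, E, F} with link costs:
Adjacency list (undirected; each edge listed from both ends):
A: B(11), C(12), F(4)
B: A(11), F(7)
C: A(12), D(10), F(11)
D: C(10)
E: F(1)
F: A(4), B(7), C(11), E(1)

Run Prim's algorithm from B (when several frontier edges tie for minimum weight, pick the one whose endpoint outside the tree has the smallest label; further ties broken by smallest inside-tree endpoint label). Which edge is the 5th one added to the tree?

C-D

Prim, starting at B.
Step 1: frontier [B—F 7, A—B 11] → take B—F (7); add F.
Step 2: frontier [A—B 11, E—F 1, A—F 4, C—F 11] → take E—F (1); add E.
Step 3: frontier [A—B 11, A—F 4, C—F 11] → take A—F (4); add A.
Step 4: frontier [A—C 12, C—F 11] → take C—F (11); add C.
Step 5: frontier [C—D 10] → take C—D (10); add D.
The 5th edge added is C—D.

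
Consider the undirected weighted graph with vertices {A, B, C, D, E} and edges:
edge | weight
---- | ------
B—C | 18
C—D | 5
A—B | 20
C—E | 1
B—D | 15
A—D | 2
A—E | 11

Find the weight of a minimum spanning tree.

Prim, starting at B.
Step 1: cheapest edge leaving the tree is B—D (15); add D.
Step 2: cheapest edge leaving the tree is A—D (2); add A.
Step 3: cheapest edge leaving the tree is C—D (5); add C.
Step 4: cheapest edge leaving the tree is C—E (1); add E.
MST edges: B—D, A—D, C—D, C—E; total weight 15+2+5+1 = 23.

23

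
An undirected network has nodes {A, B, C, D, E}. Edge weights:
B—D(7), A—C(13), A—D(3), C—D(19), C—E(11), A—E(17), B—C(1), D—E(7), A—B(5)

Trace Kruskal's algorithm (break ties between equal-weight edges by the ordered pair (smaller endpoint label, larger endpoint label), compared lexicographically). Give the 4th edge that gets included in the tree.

D-E

Sort edges by weight, then run Kruskal:
B—C (1): add — endpoints in different components.
A—D (3): add — endpoints in different components.
A—B (5): add — endpoints in different components.
B—D (7): skip — B and D already connected.
D—E (7): add — endpoints in different components.
The 4th edge added is D—E.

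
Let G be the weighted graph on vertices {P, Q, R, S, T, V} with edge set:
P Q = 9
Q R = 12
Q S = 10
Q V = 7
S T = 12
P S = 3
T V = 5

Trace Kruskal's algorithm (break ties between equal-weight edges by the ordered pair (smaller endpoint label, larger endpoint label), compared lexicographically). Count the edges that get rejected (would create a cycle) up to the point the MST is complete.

1

Kruskal: consider edges lightest-first.
P S (3): add. Components now {P,S} {T} {R} {Q} {V}
T V (5): add. Components now {P,S} {T,V} {R} {Q}
Q V (7): add. Components now {P,S} {Q,T,V} {R}
P Q (9): add. Components now {P,Q,S,T,V} {R}
Q S (10): skip — S and Q already connected.
Q R (12): add. Components now {P,Q,R,S,T,V}
Edges rejected before the tree was complete: 1.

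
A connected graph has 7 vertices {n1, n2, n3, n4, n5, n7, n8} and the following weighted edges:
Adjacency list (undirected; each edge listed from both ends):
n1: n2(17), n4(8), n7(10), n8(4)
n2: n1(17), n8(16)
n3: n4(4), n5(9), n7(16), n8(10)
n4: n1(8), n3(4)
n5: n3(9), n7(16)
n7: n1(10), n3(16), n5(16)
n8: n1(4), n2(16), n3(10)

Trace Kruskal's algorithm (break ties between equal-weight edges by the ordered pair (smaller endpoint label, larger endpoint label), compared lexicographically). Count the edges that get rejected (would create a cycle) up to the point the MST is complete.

1

Kruskal's algorithm — process edges by increasing weight (ties by edge label):
n1-n8 (4): add — endpoints in different components.
n3-n4 (4): add — endpoints in different components.
n1-n4 (8): add — endpoints in different components.
n3-n5 (9): add — endpoints in different components.
n1-n7 (10): add — endpoints in different components.
n3-n8 (10): skip — n8 and n3 already connected.
n2-n8 (16): add — endpoints in different components.
Edges rejected before the tree was complete: 1.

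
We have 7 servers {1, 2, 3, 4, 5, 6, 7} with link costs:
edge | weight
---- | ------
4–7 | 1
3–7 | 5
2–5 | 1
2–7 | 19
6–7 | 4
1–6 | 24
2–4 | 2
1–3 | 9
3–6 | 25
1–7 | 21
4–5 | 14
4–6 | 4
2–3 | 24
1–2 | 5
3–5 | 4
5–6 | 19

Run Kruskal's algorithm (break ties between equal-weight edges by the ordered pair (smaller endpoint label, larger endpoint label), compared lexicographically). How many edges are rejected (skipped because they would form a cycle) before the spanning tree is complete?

Sort edges by weight, then run Kruskal:
2–5 (1): add — endpoints in different components.
4–7 (1): add — endpoints in different components.
2–4 (2): add — endpoints in different components.
3–5 (4): add — endpoints in different components.
4–6 (4): add — endpoints in different components.
6–7 (4): skip — 6 and 7 already connected.
1–2 (5): add — endpoints in different components.
Edges rejected before the tree was complete: 1.

1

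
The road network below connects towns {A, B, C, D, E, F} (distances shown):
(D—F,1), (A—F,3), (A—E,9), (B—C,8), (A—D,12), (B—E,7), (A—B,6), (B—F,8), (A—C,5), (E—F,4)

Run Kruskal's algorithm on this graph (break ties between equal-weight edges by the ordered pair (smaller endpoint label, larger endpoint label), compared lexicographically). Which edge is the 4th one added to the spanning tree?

A-C

Sort edges by weight, then run Kruskal:
D—F (1): add — endpoints in different components.
A—F (3): add — endpoints in different components.
E—F (4): add — endpoints in different components.
A—C (5): add — endpoints in different components.
A—B (6): add — endpoints in different components.
The 4th edge added is A—C.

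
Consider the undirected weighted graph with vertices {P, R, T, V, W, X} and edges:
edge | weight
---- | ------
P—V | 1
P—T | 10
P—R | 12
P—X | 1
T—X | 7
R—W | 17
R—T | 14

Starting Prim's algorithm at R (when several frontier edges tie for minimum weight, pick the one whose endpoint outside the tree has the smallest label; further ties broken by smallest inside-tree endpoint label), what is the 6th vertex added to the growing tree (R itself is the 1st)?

Grow the tree from R using Prim:
Step 1: frontier [P—R 12, R—T 14, R—W 17] → take P—R (12); add P.
Step 2: frontier [P—V 1, P—X 1, P—T 10, R—T 14, R—W 17] → take P—V (1); add V.
Step 3: frontier [P—X 1, P—T 10, R—T 14, R—W 17] → take P—X (1); add X.
Step 4: frontier [P—T 10, R—T 14, R—W 17, T—X 7] → take T—X (7); add T.
Step 5: frontier [R—W 17] → take R—W (17); add W.
Vertex order: R, P, V, X, T, W. The 6th vertex is W.

W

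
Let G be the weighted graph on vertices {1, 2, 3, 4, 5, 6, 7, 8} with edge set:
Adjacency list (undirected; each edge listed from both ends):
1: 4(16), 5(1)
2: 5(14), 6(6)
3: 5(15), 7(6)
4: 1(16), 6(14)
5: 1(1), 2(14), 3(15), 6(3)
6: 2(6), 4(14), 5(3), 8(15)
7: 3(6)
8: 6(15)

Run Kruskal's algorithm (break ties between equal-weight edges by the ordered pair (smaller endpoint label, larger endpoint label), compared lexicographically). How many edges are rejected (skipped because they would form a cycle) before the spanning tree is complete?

Sort edges by weight, then run Kruskal:
1–5 (1): add — endpoints in different components.
5–6 (3): add — endpoints in different components.
2–6 (6): add — endpoints in different components.
3–7 (6): add — endpoints in different components.
2–5 (14): skip — 2 and 5 already connected.
4–6 (14): add — endpoints in different components.
3–5 (15): add — endpoints in different components.
6–8 (15): add — endpoints in different components.
Edges rejected before the tree was complete: 1.

1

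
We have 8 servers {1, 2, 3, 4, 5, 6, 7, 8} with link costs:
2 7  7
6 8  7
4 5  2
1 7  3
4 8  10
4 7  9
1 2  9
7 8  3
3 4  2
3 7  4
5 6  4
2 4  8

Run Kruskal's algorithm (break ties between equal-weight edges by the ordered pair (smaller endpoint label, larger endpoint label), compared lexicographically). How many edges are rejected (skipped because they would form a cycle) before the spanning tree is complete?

0

Sort edges by weight, then run Kruskal:
3 4 (2): add — endpoints in different components.
4 5 (2): add — endpoints in different components.
1 7 (3): add — endpoints in different components.
7 8 (3): add — endpoints in different components.
3 7 (4): add — endpoints in different components.
5 6 (4): add — endpoints in different components.
2 7 (7): add — endpoints in different components.
Edges rejected before the tree was complete: 0.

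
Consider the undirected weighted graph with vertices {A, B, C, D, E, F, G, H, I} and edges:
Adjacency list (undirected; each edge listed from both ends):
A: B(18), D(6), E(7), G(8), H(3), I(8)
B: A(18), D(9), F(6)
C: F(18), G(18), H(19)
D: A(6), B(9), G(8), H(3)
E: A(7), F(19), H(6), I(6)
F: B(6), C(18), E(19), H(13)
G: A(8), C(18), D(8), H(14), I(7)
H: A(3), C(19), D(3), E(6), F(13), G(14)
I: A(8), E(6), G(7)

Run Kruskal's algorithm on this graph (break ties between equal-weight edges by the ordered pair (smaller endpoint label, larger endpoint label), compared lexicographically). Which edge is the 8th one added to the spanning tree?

Kruskal: consider edges lightest-first.
A–H (3): add — endpoints in different components.
D–H (3): add — endpoints in different components.
A–D (6): skip — A and D already connected.
B–F (6): add — endpoints in different components.
E–H (6): add — endpoints in different components.
E–I (6): add — endpoints in different components.
A–E (7): skip — A and E already connected.
G–I (7): add — endpoints in different components.
A–G (8): skip — A and G already connected.
A–I (8): skip — A and I already connected.
D–G (8): skip — D and G already connected.
B–D (9): add — endpoints in different components.
F–H (13): skip — F and H already connected.
G–H (14): skip — G and H already connected.
A–B (18): skip — A and B already connected.
C–F (18): add — endpoints in different components.
The 8th edge added is C–F.

C-F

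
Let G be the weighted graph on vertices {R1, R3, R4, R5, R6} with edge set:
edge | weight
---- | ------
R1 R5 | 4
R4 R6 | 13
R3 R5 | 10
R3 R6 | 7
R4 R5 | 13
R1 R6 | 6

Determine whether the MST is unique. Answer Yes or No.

No

Kruskal's algorithm — process edges by increasing weight (ties by edge label):
R1 R5 (4): add — endpoints in different components.
R1 R6 (6): add — endpoints in different components.
R3 R6 (7): add — endpoints in different components.
R3 R5 (10): skip — R3 and R5 already connected.
R4 R5 (13): add — endpoints in different components.
Non-tree edge R4 R6 has weight 13, equal to the heaviest edge on its tree cycle — swapping gives another MST of the same weight. Not unique.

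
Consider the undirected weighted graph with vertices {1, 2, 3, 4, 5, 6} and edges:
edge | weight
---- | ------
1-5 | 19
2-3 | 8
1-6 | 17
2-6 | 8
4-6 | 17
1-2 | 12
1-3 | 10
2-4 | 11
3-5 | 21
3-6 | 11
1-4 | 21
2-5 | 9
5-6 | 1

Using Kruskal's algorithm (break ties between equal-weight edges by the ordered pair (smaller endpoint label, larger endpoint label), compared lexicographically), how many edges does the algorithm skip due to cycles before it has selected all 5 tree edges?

Sort edges by weight, then run Kruskal:
5-6 (1): add. Components now {1} {2} {3} {4} {5,6}
2-3 (8): add. Components now {1} {2,3} {4} {5,6}
2-6 (8): add. Components now {1} {2,3,5,6} {4}
2-5 (9): skip — 2 and 5 already connected.
1-3 (10): add. Components now {1,2,3,5,6} {4}
2-4 (11): add. Components now {1,2,3,4,5,6}
Edges rejected before the tree was complete: 1.

1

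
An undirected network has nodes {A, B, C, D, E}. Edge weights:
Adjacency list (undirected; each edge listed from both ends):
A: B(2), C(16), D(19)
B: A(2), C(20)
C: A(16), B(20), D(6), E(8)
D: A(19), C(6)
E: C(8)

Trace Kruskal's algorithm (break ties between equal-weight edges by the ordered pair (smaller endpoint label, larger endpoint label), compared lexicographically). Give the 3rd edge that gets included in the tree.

C-E

Kruskal's algorithm — process edges by increasing weight (ties by edge label):
A—B (2): add — endpoints in different components.
C—D (6): add — endpoints in different components.
C—E (8): add — endpoints in different components.
A—C (16): add — endpoints in different components.
The 3rd edge added is C—E.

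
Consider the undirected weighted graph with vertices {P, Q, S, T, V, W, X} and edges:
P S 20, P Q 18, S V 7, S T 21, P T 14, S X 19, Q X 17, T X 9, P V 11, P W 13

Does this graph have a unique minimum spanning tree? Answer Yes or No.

Yes

Kruskal: consider edges lightest-first.
S V (7): add. Components now {P} {T} {W} {S,V} {Q} {X}
T X (9): add. Components now {P} {T,X} {W} {S,V} {Q}
P V (11): add. Components now {P,S,V} {T,X} {W} {Q}
P W (13): add. Components now {P,S,V,W} {T,X} {Q}
P T (14): add. Components now {P,S,T,V,W,X} {Q}
Q X (17): add. Components now {P,Q,S,T,V,W,X}
Every non-tree edge has weight strictly greater than the heaviest edge on the tree path between its endpoints, so the MST is unique.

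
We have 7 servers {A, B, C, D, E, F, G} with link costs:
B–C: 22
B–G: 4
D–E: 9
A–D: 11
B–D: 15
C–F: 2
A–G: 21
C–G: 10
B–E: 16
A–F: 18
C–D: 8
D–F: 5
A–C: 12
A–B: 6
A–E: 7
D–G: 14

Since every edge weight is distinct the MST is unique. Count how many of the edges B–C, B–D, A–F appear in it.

0

Kruskal: consider edges lightest-first.
C–F (2): add. Components now {A} {B} {C,F} {D} {E} {G}
B–G (4): add. Components now {A} {B,G} {C,F} {D} {E}
D–F (5): add. Components now {A} {B,G} {C,D,F} {E}
A–B (6): add. Components now {A,B,G} {C,D,F} {E}
A–E (7): add. Components now {A,B,E,G} {C,D,F}
C–D (8): skip — C and D already connected.
D–E (9): add. Components now {A,B,C,D,E,F,G}
MST edge set: {C–F, B–G, D–F, A–B, A–E, D–E}.
Of the listed edges, {} are in the MST → 0.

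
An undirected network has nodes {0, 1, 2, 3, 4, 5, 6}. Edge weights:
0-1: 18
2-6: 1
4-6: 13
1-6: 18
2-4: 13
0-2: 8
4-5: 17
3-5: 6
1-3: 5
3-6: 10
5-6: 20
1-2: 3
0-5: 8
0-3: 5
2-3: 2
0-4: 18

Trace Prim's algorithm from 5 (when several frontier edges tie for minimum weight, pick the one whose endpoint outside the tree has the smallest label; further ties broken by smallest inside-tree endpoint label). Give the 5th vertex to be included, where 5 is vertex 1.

1

Grow the tree from 5 using Prim:
Step 1: cheapest edge leaving the tree is 3-5 (6); add 3.
Step 2: cheapest edge leaving the tree is 2-3 (2); add 2.
Step 3: cheapest edge leaving the tree is 2-6 (1); add 6.
Step 4: cheapest edge leaving the tree is 1-2 (3); add 1.
Step 5: cheapest edge leaving the tree is 0-3 (5); add 0.
Step 6: cheapest edge leaving the tree is 2-4 (13); add 4.
Vertex order: 5, 3, 2, 6, 1, 0, 4. The 5th vertex is 1.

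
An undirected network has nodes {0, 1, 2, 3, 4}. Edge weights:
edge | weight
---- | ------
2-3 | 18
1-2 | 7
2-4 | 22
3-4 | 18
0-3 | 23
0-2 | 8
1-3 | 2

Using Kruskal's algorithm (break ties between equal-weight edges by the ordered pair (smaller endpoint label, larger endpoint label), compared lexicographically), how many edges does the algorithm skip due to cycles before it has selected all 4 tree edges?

Sort edges by weight, then run Kruskal:
1-3 (2): add. Components now {0} {1,3} {2} {4}
1-2 (7): add. Components now {0} {1,2,3} {4}
0-2 (8): add. Components now {0,1,2,3} {4}
2-3 (18): skip — 2 and 3 already connected.
3-4 (18): add. Components now {0,1,2,3,4}
Edges rejected before the tree was complete: 1.

1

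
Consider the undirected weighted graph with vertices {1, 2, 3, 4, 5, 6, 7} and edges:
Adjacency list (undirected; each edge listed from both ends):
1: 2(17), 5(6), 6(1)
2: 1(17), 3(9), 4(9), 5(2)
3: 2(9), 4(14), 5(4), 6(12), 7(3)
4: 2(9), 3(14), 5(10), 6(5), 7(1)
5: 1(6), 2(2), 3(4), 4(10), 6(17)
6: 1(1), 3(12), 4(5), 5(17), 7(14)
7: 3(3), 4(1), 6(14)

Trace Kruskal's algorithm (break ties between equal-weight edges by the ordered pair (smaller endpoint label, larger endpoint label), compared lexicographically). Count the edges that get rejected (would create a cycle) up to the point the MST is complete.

Kruskal's algorithm — process edges by increasing weight (ties by edge label):
1—6 (1): add. Components now {1,6} {2} {3} {4} {5} {7}
4—7 (1): add. Components now {1,6} {2} {3} {4,7} {5}
2—5 (2): add. Components now {1,6} {2,5} {3} {4,7}
3—7 (3): add. Components now {1,6} {2,5} {3,4,7}
3—5 (4): add. Components now {1,6} {2,3,4,5,7}
4—6 (5): add. Components now {1,2,3,4,5,6,7}
Edges rejected before the tree was complete: 0.

0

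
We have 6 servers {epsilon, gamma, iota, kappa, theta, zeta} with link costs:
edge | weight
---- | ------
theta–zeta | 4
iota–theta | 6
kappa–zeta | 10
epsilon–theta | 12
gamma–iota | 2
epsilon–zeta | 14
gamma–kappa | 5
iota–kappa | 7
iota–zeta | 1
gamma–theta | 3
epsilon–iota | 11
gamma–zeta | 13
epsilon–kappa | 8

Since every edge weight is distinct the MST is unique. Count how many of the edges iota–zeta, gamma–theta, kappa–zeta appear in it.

Kruskal's algorithm — process edges by increasing weight (ties by edge label):
iota–zeta (1): add — endpoints in different components.
gamma–iota (2): add — endpoints in different components.
gamma–theta (3): add — endpoints in different components.
theta–zeta (4): skip — zeta and theta already connected.
gamma–kappa (5): add — endpoints in different components.
iota–theta (6): skip — iota and theta already connected.
iota–kappa (7): skip — iota and kappa already connected.
epsilon–kappa (8): add — endpoints in different components.
MST edge set: {iota–zeta, gamma–iota, gamma–theta, gamma–kappa, epsilon–kappa}.
Of the listed edges, {iota–zeta, gamma–theta} are in the MST → 2.

2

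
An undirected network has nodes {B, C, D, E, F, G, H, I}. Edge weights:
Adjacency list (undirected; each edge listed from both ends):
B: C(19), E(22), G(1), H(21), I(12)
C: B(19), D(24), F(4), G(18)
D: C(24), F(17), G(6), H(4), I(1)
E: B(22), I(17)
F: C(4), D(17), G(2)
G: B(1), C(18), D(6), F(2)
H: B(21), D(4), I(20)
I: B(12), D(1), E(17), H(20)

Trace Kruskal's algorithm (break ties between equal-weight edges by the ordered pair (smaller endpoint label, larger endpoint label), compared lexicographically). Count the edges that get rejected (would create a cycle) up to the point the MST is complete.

Kruskal: consider edges lightest-first.
B–G (1): add — endpoints in different components.
D–I (1): add — endpoints in different components.
F–G (2): add — endpoints in different components.
C–F (4): add — endpoints in different components.
D–H (4): add — endpoints in different components.
D–G (6): add — endpoints in different components.
B–I (12): skip — B and I already connected.
D–F (17): skip — D and F already connected.
E–I (17): add — endpoints in different components.
Edges rejected before the tree was complete: 2.

2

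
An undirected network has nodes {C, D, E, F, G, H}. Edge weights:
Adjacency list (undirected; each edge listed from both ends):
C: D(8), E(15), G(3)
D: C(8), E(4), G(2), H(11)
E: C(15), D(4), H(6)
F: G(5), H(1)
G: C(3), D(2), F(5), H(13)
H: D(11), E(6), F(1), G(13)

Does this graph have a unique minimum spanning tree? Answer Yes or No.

Yes

Kruskal: consider edges lightest-first.
F H (1): add. Components now {C} {D} {E} {F,H} {G}
D G (2): add. Components now {C} {D,G} {E} {F,H}
C G (3): add. Components now {C,D,G} {E} {F,H}
D E (4): add. Components now {C,D,E,G} {F,H}
F G (5): add. Components now {C,D,E,F,G,H}
Every non-tree edge has weight strictly greater than the heaviest edge on the tree path between its endpoints, so the MST is unique.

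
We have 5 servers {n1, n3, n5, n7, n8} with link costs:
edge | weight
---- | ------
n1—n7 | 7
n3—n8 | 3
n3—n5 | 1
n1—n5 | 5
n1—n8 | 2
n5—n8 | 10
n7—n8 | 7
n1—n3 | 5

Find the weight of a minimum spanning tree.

Kruskal: consider edges lightest-first.
n3—n5 (1): add — endpoints in different components.
n1—n8 (2): add — endpoints in different components.
n3—n8 (3): add — endpoints in different components.
n1—n3 (5): skip — n3 and n1 already connected.
n1—n5 (5): skip — n5 and n1 already connected.
n1—n7 (7): add — endpoints in different components.
MST edges: n3—n5, n1—n8, n3—n8, n1—n7; total weight 1+2+3+7 = 13.

13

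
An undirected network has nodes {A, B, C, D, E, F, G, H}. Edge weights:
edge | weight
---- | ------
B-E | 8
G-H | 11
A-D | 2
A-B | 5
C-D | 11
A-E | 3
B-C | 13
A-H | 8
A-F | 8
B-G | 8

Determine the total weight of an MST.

Kruskal's algorithm — process edges by increasing weight (ties by edge label):
A-D (2): add — endpoints in different components.
A-E (3): add — endpoints in different components.
A-B (5): add — endpoints in different components.
A-F (8): add — endpoints in different components.
A-H (8): add — endpoints in different components.
B-E (8): skip — B and E already connected.
B-G (8): add — endpoints in different components.
C-D (11): add — endpoints in different components.
MST edges: A-D, A-E, A-B, A-F, A-H, B-G, C-D; total weight 2+3+5+8+8+8+11 = 45.

45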